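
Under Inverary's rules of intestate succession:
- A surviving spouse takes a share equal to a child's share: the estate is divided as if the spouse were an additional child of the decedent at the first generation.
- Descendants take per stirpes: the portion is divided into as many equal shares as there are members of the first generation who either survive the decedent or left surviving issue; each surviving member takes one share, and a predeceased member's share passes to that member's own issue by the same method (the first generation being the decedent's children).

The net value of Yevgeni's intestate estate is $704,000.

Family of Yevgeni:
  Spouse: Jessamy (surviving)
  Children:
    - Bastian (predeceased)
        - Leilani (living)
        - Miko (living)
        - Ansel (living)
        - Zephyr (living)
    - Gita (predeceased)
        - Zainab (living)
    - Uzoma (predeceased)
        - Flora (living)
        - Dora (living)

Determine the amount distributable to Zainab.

Zainab receives $176,000.

The spouse counts as an additional share at the children's level, so there are 4 primary shares of $176,000. Jessamy takes one such share ($176,000).
The children's combined portion ($528,000) is divided into 3 shares of $176,000: Bastian's $176,000 share passes to Bastian's issue; Gita's $176,000 share passes to Gita's issue; Uzoma's $176,000 share passes to Uzoma's issue.
Bastian's share ($176,000) is divided into 4 shares of $44,000: Leilani, Miko, Ansel, and Zephyr each take $44,000.
Gita's share ($176,000) passes entirely to Zainab.
Uzoma's share ($176,000) is divided into 2 shares of $88,000: Flora and Dora each take $88,000.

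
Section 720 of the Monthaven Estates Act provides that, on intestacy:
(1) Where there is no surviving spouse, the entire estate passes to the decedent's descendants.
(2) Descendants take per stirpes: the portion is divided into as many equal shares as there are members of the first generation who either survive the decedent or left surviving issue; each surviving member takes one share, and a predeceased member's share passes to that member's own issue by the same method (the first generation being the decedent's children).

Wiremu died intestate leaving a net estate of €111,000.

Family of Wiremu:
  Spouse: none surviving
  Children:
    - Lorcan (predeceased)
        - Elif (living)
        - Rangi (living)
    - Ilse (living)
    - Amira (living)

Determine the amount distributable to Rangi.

Rangi receives €18,500.

The entire €111,000 passes to the descendants.
That amount (€111,000) is divided into 3 shares of €37,000: Ilse and Amira each take €37,000; Lorcan's €37,000 share passes to Lorcan's issue.
Lorcan's share (€37,000) is divided into 2 shares of €18,500: Elif and Rangi each take €18,500.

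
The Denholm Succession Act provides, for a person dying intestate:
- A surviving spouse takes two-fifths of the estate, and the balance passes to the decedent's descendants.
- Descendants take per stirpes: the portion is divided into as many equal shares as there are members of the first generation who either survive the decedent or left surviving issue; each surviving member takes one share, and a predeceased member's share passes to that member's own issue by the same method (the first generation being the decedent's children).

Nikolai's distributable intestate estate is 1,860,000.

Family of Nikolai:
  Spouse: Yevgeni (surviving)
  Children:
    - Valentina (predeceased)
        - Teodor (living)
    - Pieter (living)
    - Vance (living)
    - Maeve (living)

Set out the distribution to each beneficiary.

Yevgeni: 744,000; Teodor: 279,000; Pieter: 279,000; Vance: 279,000; Maeve: 279,000

Yevgeni takes two-fifths of 1,860,000 = 744,000. The remaining 1,116,000 passes to the descendants.
The descendants' portion (1,116,000) is divided into 4 shares of 279,000: Pieter, Vance, and Maeve each take 279,000; Valentina's 279,000 share passes to Valentina's issue.
Valentina's share (279,000) passes entirely to Teodor.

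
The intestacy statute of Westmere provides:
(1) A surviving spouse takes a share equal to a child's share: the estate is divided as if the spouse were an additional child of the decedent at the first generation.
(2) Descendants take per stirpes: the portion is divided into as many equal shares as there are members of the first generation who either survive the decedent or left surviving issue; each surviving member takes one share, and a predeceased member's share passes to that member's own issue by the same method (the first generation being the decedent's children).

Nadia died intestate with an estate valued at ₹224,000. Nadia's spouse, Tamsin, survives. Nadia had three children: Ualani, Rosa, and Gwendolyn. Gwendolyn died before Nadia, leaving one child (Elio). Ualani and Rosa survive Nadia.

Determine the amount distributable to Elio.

Elio receives ₹56,000.

The spouse counts as an additional share at the children's level, so there are 4 primary shares of ₹56,000. Tamsin takes one such share (₹56,000).
The children's combined portion (₹168,000) is divided into 3 shares of ₹56,000: Ualani and Rosa each take ₹56,000; Gwendolyn's ₹56,000 share passes to Gwendolyn's issue.
Gwendolyn's share (₹56,000) passes entirely to Elio.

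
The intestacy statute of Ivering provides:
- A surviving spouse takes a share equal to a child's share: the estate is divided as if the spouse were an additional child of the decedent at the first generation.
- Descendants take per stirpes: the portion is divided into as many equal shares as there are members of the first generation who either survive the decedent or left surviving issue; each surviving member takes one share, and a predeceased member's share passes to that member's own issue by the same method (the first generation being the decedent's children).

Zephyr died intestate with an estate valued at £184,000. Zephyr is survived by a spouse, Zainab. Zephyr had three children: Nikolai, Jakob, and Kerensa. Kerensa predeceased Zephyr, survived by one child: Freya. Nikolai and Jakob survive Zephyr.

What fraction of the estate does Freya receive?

Freya receives 1/4 of the estate.

The spouse counts as an additional share at the children's level, so there are 4 primary shares of £46,000. Zainab takes one such share (£46,000).
The children's combined portion (£138,000) is divided into 3 shares of £46,000: Nikolai and Jakob each take £46,000; Kerensa's £46,000 share passes to Kerensa's issue.
Kerensa's share (£46,000) passes entirely to Freya.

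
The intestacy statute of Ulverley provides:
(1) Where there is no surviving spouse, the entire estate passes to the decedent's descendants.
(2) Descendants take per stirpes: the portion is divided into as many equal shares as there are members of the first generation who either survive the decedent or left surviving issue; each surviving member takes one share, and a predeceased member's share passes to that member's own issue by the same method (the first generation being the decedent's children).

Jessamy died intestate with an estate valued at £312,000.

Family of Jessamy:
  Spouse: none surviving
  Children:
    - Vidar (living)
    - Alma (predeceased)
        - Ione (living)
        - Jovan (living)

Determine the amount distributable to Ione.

The entire £312,000 passes to the descendants.
That amount (£312,000) is divided into 2 shares of £156,000: Vidar takes £156,000; Alma's £156,000 share passes to Alma's issue.
Alma's share (£156,000) is divided into 2 shares of £78,000: Ione and Jovan each take £78,000.

Ione receives £78,000.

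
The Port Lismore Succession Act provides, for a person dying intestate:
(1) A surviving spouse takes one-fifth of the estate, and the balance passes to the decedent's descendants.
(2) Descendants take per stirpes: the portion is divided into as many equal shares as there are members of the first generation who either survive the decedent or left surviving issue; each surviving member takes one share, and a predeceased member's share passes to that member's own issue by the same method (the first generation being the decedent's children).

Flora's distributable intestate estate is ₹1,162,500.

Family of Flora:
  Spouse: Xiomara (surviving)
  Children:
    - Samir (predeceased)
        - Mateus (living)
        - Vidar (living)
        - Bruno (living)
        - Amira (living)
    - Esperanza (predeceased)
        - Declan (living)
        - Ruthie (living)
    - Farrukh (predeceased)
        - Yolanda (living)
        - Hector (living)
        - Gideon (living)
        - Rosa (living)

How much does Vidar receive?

Xiomara takes one-fifth of ₹1,162,500 = ₹232,500. The remaining ₹930,000 passes to the descendants.
The descendants' portion (₹930,000) is divided into 3 shares of ₹310,000: Samir's ₹310,000 share passes to Samir's issue; Esperanza's ₹310,000 share passes to Esperanza's issue; Farrukh's ₹310,000 share passes to Farrukh's issue.
Samir's share (₹310,000) is divided into 4 shares of ₹77,500: Mateus, Vidar, Bruno, and Amira each take ₹77,500.
Esperanza's share (₹310,000) is divided into 2 shares of ₹155,000: Declan and Ruthie each take ₹155,000.
Farrukh's share (₹310,000) is divided into 4 shares of ₹77,500: Yolanda, Hector, Gideon, and Rosa each take ₹77,500.

Vidar receives ₹77,500.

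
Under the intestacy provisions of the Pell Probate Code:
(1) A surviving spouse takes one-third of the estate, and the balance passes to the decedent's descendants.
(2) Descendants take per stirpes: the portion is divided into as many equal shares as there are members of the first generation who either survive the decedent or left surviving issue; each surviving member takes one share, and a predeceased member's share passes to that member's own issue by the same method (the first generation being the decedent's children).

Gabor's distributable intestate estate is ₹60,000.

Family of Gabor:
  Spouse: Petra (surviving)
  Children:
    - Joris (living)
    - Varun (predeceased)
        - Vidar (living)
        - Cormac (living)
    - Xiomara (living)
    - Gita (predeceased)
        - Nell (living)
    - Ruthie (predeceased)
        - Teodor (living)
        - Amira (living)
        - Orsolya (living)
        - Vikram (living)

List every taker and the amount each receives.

Petra takes one-third of ₹60,000 = ₹20,000. The remaining ₹40,000 passes to the descendants.
The descendants' portion (₹40,000) is divided into 5 shares of ₹8,000: Joris and Xiomara each take ₹8,000; Varun's ₹8,000 share passes to Varun's issue; Gita's ₹8,000 share passes to Gita's issue; Ruthie's ₹8,000 share passes to Ruthie's issue.
Varun's share (₹8,000) is divided into 2 shares of ₹4,000: Vidar and Cormac each take ₹4,000.
Gita's share (₹8,000) passes entirely to Nell.
Ruthie's share (₹8,000) is divided into 4 shares of ₹2,000: Teodor, Amira, Orsolya, and Vikram each take ₹2,000.

Petra: ₹20,000; Joris: ₹8,000; Vidar: ₹4,000; Cormac: ₹4,000; Xiomara: ₹8,000; Nell: ₹8,000; Teodor: ₹2,000; Amira: ₹2,000; Orsolya: ₹2,000; Vikram: ₹2,000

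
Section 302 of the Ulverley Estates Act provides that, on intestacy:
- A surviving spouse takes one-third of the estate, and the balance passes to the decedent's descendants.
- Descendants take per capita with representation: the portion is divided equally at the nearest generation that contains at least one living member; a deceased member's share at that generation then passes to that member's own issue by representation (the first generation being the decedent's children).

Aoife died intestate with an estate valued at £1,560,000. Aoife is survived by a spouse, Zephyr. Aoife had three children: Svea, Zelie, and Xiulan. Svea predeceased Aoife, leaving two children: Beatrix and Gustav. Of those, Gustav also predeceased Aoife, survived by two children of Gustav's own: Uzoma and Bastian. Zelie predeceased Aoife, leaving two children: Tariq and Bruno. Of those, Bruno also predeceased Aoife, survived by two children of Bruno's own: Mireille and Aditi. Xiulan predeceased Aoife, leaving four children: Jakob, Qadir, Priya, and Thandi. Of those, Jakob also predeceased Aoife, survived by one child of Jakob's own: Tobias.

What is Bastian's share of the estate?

Bastian receives £65,000.

Zephyr takes one-third of £1,560,000 = £520,000. The remaining £1,040,000 passes to the descendants.
No child survives, so the initial division is made at the grandchildren's generation.
The descendants' portion (£1,040,000) is divided into 8 shares of £130,000: Beatrix, Tariq, Qadir, Priya, and Thandi each take £130,000; Gustav's £130,000 share passes to Gustav's issue; Bruno's £130,000 share passes to Bruno's issue; Jakob's £130,000 share passes to Jakob's issue.
Gustav's share (£130,000) is divided into 2 shares of £65,000: Uzoma and Bastian each take £65,000.
Bruno's share (£130,000) is divided into 2 shares of £65,000: Mireille and Aditi each take £65,000.
Jakob's share (£130,000) passes entirely to Tobias.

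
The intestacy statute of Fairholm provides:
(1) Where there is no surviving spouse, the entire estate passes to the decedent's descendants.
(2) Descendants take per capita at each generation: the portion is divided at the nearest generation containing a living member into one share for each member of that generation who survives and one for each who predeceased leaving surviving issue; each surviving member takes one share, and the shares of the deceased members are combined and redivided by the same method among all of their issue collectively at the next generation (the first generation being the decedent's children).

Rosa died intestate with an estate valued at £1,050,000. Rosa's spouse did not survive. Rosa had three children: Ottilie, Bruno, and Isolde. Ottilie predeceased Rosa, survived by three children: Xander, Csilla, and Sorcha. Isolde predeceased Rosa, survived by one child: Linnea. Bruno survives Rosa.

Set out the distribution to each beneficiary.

Xander: £175,000; Csilla: £175,000; Sorcha: £175,000; Bruno: £350,000; Linnea: £175,000

The entire £1,050,000 passes to the descendants.
That amount (£1,050,000) is divided at the children's generation into 3 shares of £350,000. Bruno takes £350,000. The 2 shares of the deceased (Ottilie and Isolde) are combined into a pool of £700,000.
That pool (£700,000) is divided at the grandchildren's generation equally among Xander, Csilla, Sorcha, and Linnea: £175,000 each.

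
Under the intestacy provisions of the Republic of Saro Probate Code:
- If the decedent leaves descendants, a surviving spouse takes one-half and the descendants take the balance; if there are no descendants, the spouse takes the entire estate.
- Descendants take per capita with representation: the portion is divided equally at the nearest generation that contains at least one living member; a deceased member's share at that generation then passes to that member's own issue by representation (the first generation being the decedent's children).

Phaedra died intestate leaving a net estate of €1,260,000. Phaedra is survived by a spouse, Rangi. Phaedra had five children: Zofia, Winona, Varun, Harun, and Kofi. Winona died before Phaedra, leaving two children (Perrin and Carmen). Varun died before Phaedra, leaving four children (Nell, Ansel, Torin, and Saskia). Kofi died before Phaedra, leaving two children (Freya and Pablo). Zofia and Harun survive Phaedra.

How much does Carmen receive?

Rangi takes one-half of €1,260,000 = €630,000. The remaining €630,000 passes to the descendants.
The descendants' portion (€630,000) is divided into 5 shares of €126,000: Zofia and Harun each take €126,000; Winona's €126,000 share passes to Winona's issue; Varun's €126,000 share passes to Varun's issue; Kofi's €126,000 share passes to Kofi's issue.
Winona's share (€126,000) is divided into 2 shares of €63,000: Perrin and Carmen each take €63,000.
Varun's share (€126,000) is divided into 4 shares of €31,500: Nell, Ansel, Torin, and Saskia each take €31,500.
Kofi's share (€126,000) is divided into 2 shares of €63,000: Freya and Pablo each take €63,000.

Carmen receives €63,000.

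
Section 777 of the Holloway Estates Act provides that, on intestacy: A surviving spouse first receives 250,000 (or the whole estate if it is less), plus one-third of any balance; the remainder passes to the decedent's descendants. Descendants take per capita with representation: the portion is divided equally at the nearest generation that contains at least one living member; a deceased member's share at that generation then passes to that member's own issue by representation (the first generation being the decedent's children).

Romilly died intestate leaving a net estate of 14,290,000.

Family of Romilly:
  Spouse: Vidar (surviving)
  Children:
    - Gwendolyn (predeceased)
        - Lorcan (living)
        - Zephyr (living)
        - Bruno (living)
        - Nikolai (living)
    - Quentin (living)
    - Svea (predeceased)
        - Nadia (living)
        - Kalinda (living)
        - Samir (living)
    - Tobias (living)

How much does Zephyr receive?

Vidar first takes 250,000, leaving a balance of 14,040,000. Vidar then takes one-third of the balance (4,680,000), for a total of 4,930,000. The remaining 9,360,000 passes to the descendants.
The descendants' portion (9,360,000) is divided into 4 shares of 2,340,000: Quentin and Tobias each take 2,340,000; Gwendolyn's 2,340,000 share passes to Gwendolyn's issue; Svea's 2,340,000 share passes to Svea's issue.
Gwendolyn's share (2,340,000) is divided into 4 shares of 585,000: Lorcan, Zephyr, Bruno, and Nikolai each take 585,000.
Svea's share (2,340,000) is divided into 3 shares of 780,000: Nadia, Kalinda, and Samir each take 780,000.

Zephyr receives 585,000.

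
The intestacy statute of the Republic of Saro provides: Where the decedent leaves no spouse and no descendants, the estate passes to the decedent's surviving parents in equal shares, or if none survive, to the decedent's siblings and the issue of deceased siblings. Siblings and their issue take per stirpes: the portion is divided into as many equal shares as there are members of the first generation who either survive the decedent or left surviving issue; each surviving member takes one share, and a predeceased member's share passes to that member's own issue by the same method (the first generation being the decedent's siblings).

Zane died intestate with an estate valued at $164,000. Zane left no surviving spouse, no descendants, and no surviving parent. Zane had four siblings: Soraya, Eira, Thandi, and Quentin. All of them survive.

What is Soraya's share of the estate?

The entire $164,000 passes to the siblings and their issue.
That amount ($164,000) is divided into 4 shares of $41,000: Soraya, Eira, Thandi, and Quentin each take $41,000.

Soraya receives $41,000.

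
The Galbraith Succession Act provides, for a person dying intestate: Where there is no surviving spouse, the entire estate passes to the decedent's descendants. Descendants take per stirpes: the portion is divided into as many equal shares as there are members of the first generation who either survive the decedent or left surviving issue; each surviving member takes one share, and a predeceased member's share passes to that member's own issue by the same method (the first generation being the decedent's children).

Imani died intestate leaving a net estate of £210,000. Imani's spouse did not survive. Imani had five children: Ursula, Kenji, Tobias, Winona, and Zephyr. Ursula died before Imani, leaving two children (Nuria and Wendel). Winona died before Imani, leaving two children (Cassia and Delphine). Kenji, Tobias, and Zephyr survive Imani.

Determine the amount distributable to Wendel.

Wendel receives £21,000.

The entire £210,000 passes to the descendants.
That amount (£210,000) is divided into 5 shares of £42,000: Kenji, Tobias, and Zephyr each take £42,000; Ursula's £42,000 share passes to Ursula's issue; Winona's £42,000 share passes to Winona's issue.
Ursula's share (£42,000) is divided into 2 shares of £21,000: Nuria and Wendel each take £21,000.
Winona's share (£42,000) is divided into 2 shares of £21,000: Cassia and Delphine each take £21,000.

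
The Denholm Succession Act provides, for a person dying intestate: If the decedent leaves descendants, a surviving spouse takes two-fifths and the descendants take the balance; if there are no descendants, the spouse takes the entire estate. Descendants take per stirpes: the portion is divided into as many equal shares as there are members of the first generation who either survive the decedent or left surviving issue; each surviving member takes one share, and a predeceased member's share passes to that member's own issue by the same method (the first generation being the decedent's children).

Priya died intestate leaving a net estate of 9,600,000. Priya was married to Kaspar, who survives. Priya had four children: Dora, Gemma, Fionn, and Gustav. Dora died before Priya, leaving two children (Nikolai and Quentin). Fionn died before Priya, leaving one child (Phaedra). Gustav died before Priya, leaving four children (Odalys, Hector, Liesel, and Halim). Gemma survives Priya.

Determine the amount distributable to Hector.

Kaspar takes two-fifths of 9,600,000 = 3,840,000. The remaining 5,760,000 passes to the descendants.
The descendants' portion (5,760,000) is divided into 4 shares of 1,440,000: Gemma takes 1,440,000; Dora's 1,440,000 share passes to Dora's issue; Fionn's 1,440,000 share passes to Fionn's issue; Gustav's 1,440,000 share passes to Gustav's issue.
Dora's share (1,440,000) is divided into 2 shares of 720,000: Nikolai and Quentin each take 720,000.
Fionn's share (1,440,000) passes entirely to Phaedra.
Gustav's share (1,440,000) is divided into 4 shares of 360,000: Odalys, Hector, Liesel, and Halim each take 360,000.

Hector receives 360,000.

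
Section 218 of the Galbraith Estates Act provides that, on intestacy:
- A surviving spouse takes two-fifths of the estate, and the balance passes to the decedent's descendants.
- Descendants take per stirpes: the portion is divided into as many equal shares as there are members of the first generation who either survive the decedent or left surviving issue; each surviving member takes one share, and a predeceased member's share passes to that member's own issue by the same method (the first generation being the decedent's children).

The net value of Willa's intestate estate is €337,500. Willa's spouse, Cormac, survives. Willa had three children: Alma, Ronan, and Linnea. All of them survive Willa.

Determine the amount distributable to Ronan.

Ronan receives €67,500.

Cormac takes two-fifths of €337,500 = €135,000. The remaining €202,500 passes to the descendants.
The descendants' portion (€202,500) is divided into 3 shares of €67,500: Alma, Ronan, and Linnea each take €67,500.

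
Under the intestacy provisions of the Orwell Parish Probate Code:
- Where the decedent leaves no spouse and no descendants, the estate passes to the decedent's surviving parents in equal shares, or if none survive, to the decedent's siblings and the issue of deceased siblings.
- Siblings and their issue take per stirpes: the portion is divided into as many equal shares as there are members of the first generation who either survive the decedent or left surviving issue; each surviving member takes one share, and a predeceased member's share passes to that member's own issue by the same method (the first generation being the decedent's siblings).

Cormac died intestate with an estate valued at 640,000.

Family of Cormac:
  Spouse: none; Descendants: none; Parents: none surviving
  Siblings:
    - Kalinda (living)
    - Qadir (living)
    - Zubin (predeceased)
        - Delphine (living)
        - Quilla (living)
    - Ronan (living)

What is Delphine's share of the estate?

The entire 640,000 passes to the siblings and their issue.
That amount (640,000) is divided into 4 shares of 160,000: Kalinda, Qadir, and Ronan each take 160,000; Zubin's 160,000 share passes to Zubin's issue.
Zubin's share (160,000) is divided into 2 shares of 80,000: Delphine and Quilla each take 80,000.

Delphine receives 80,000.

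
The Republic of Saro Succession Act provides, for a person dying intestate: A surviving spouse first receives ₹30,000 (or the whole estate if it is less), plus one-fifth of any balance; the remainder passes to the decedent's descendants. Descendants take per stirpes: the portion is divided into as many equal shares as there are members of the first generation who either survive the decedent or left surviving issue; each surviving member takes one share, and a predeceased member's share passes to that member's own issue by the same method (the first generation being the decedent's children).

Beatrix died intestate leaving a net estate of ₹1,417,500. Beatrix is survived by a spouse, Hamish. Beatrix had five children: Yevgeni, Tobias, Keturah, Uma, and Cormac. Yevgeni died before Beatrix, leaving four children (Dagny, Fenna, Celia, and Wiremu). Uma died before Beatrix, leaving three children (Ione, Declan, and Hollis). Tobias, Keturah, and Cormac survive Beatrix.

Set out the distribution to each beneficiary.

Hamish first takes ₹30,000, leaving a balance of ₹1,387,500. Hamish then takes one-fifth of the balance (₹277,500), for a total of ₹307,500. The remaining ₹1,110,000 passes to the descendants.
The descendants' portion (₹1,110,000) is divided into 5 shares of ₹222,000: Tobias, Keturah, and Cormac each take ₹222,000; Yevgeni's ₹222,000 share passes to Yevgeni's issue; Uma's ₹222,000 share passes to Uma's issue.
Yevgeni's share (₹222,000) is divided into 4 shares of ₹55,500: Dagny, Fenna, Celia, and Wiremu each take ₹55,500.
Uma's share (₹222,000) is divided into 3 shares of ₹74,000: Ione, Declan, and Hollis each take ₹74,000.

Hamish: ₹307,500; Dagny: ₹55,500; Fenna: ₹55,500; Celia: ₹55,500; Wiremu: ₹55,500; Tobias: ₹222,000; Keturah: ₹222,000; Ione: ₹74,000; Declan: ₹74,000; Hollis: ₹74,000; Cormac: ₹222,000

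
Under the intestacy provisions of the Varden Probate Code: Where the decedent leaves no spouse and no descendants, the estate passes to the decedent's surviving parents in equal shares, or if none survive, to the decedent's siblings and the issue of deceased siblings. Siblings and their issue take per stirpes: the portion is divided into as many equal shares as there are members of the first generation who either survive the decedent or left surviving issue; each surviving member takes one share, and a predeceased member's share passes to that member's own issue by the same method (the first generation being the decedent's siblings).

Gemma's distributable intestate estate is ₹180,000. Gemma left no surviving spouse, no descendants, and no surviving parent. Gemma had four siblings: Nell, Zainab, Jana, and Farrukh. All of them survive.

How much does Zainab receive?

Zainab receives ₹45,000.

The entire ₹180,000 passes to the siblings and their issue.
That amount (₹180,000) is divided into 4 shares of ₹45,000: Nell, Zainab, Jana, and Farrukh each take ₹45,000.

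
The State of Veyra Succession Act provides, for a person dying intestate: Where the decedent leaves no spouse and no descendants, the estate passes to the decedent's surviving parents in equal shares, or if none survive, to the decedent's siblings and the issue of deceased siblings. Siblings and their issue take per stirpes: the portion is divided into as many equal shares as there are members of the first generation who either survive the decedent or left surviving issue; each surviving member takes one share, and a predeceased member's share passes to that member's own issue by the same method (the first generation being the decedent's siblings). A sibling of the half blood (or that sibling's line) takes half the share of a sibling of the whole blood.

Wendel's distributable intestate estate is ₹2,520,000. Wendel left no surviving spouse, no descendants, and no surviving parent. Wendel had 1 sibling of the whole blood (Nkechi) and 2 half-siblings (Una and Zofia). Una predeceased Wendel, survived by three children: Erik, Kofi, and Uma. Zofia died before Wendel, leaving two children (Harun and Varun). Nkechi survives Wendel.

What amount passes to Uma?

Uma receives ₹210,000.

The entire ₹2,520,000 passes to the siblings and their issue.
Counting each half-blood sibling's line as half a unit, there are 2 units in ₹2,520,000, so one unit is ₹1,260,000. Whole-blood lines (Nkechi) take ₹1,260,000 each; half-blood lines (Una and Zofia) take ₹630,000 each.
Una's share (₹630,000) is divided into 3 shares of ₹210,000: Erik, Kofi, and Uma each take ₹210,000.
Zofia's share (₹630,000) is divided into 2 shares of ₹315,000: Harun and Varun each take ₹315,000.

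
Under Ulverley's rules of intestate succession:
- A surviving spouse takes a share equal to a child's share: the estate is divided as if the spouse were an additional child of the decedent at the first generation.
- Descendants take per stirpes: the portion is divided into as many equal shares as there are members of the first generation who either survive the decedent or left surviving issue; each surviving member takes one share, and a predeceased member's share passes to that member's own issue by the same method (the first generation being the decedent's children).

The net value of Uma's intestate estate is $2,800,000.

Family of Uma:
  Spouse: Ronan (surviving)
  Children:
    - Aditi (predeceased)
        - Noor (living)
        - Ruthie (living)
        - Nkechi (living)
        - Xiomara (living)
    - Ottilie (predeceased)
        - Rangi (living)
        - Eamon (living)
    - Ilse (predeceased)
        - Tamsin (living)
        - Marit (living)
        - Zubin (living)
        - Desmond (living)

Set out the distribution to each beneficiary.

Ronan: $700,000; Noor: $175,000; Ruthie: $175,000; Nkechi: $175,000; Xiomara: $175,000; Rangi: $350,000; Eamon: $350,000; Tamsin: $175,000; Marit: $175,000; Zubin: $175,000; Desmond: $175,000

The spouse counts as an additional share at the children's level, so there are 4 primary shares of $700,000. Ronan takes one such share ($700,000).
The children's combined portion ($2,100,000) is divided into 3 shares of $700,000: Aditi's $700,000 share passes to Aditi's issue; Ottilie's $700,000 share passes to Ottilie's issue; Ilse's $700,000 share passes to Ilse's issue.
Aditi's share ($700,000) is divided into 4 shares of $175,000: Noor, Ruthie, Nkechi, and Xiomara each take $175,000.
Ottilie's share ($700,000) is divided into 2 shares of $350,000: Rangi and Eamon each take $350,000.
Ilse's share ($700,000) is divided into 4 shares of $175,000: Tamsin, Marit, Zubin, and Desmond each take $175,000.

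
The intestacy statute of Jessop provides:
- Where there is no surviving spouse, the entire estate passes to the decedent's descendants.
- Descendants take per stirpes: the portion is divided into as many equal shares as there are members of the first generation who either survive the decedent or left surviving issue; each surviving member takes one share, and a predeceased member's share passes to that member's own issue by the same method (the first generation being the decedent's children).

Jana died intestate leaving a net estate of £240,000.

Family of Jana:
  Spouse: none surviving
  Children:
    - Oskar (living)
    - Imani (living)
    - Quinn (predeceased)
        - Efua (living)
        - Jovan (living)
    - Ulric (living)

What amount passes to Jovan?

The entire £240,000 passes to the descendants.
That amount (£240,000) is divided into 4 shares of £60,000: Oskar, Imani, and Ulric each take £60,000; Quinn's £60,000 share passes to Quinn's issue.
Quinn's share (£60,000) is divided into 2 shares of £30,000: Efua and Jovan each take £30,000.

Jovan receives £30,000.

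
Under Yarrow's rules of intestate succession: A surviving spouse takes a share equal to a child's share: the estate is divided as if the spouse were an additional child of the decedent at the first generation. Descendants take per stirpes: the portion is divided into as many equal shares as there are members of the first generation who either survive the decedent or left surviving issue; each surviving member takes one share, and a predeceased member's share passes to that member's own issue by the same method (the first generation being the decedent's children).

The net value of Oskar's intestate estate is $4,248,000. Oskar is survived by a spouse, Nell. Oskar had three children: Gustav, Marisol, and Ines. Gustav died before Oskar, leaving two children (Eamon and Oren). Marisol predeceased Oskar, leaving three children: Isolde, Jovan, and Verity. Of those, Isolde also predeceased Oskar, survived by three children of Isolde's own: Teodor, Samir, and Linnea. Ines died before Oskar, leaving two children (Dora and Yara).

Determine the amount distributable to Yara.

Yara receives $531,000.

The spouse counts as an additional share at the children's level, so there are 4 primary shares of $1,062,000. Nell takes one such share ($1,062,000).
The children's combined portion ($3,186,000) is divided into 3 shares of $1,062,000: Gustav's $1,062,000 share passes to Gustav's issue; Marisol's $1,062,000 share passes to Marisol's issue; Ines's $1,062,000 share passes to Ines's issue.
Gustav's share ($1,062,000) is divided into 2 shares of $531,000: Eamon and Oren each take $531,000.
Marisol's share ($1,062,000) is divided into 3 shares of $354,000: Jovan and Verity each take $354,000; Isolde's $354,000 share passes to Isolde's issue.
Isolde's share ($354,000) is divided into 3 shares of $118,000: Teodor, Samir, and Linnea each take $118,000.
Ines's share ($1,062,000) is divided into 2 shares of $531,000: Dora and Yara each take $531,000.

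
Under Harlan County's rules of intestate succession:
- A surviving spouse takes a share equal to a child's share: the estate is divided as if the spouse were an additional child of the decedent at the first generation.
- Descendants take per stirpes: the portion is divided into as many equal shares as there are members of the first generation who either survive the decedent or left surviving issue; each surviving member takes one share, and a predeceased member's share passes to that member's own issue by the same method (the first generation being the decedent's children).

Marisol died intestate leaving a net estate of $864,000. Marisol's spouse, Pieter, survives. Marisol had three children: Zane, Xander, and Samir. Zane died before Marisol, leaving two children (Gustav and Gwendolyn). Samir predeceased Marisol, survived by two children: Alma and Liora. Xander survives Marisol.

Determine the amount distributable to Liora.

Liora receives $108,000.

The spouse counts as an additional share at the children's level, so there are 4 primary shares of $216,000. Pieter takes one such share ($216,000).
The children's combined portion ($648,000) is divided into 3 shares of $216,000: Xander takes $216,000; Zane's $216,000 share passes to Zane's issue; Samir's $216,000 share passes to Samir's issue.
Zane's share ($216,000) is divided into 2 shares of $108,000: Gustav and Gwendolyn each take $108,000.
Samir's share ($216,000) is divided into 2 shares of $108,000: Alma and Liora each take $108,000.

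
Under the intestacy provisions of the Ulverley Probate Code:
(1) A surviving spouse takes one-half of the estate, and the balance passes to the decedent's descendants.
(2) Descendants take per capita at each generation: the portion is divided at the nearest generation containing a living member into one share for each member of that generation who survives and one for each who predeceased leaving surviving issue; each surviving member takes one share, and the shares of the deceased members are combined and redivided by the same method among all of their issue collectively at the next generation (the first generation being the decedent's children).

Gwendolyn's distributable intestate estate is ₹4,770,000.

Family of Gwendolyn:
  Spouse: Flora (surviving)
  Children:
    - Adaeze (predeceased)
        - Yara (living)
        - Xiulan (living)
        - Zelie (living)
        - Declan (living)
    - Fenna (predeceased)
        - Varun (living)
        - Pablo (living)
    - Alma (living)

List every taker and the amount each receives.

Flora: ₹2,385,000; Yara: ₹265,000; Xiulan: ₹265,000; Zelie: ₹265,000; Declan: ₹265,000; Varun: ₹265,000; Pablo: ₹265,000; Alma: ₹795,000

Flora takes one-half of ₹4,770,000 = ₹2,385,000. The remaining ₹2,385,000 passes to the descendants.
The descendants' portion (₹2,385,000) is divided at the children's generation into 3 shares of ₹795,000. Alma takes ₹795,000. The 2 shares of the deceased (Adaeze and Fenna) are combined into a pool of ₹1,590,000.
That pool (₹1,590,000) is divided at the grandchildren's generation equally among Yara, Xiulan, Zelie, Declan, Varun, and Pablo: ₹265,000 each.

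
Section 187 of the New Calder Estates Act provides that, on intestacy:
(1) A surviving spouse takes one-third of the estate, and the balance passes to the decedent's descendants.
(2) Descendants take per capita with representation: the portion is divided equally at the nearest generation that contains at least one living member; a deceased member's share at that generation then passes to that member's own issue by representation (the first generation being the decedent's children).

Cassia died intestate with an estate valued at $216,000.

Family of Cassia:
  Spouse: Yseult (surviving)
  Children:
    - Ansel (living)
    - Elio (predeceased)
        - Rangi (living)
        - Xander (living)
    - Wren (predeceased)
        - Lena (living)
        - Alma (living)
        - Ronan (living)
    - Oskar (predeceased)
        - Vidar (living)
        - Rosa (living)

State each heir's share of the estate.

Yseult takes one-third of $216,000 = $72,000. The remaining $144,000 passes to the descendants.
The descendants' portion ($144,000) is divided into 4 shares of $36,000: Ansel takes $36,000; Elio's $36,000 share passes to Elio's issue; Wren's $36,000 share passes to Wren's issue; Oskar's $36,000 share passes to Oskar's issue.
Elio's share ($36,000) is divided into 2 shares of $18,000: Rangi and Xander each take $18,000.
Wren's share ($36,000) is divided into 3 shares of $12,000: Lena, Alma, and Ronan each take $12,000.
Oskar's share ($36,000) is divided into 2 shares of $18,000: Vidar and Rosa each take $18,000.

Yseult: $72,000; Ansel: $36,000; Rangi: $18,000; Xander: $18,000; Lena: $12,000; Alma: $12,000; Ronan: $12,000; Vidar: $18,000; Rosa: $18,000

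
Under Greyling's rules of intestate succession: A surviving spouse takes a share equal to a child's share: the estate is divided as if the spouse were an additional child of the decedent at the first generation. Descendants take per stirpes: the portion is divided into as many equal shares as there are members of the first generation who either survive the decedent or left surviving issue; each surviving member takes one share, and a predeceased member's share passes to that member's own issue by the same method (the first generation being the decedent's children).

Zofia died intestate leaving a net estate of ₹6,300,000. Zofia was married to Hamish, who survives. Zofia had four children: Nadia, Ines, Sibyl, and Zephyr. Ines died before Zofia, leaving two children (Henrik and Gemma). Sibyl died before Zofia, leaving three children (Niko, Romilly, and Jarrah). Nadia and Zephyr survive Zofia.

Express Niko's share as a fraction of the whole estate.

Niko receives 1/15 of the estate.

The spouse counts as an additional share at the children's level, so there are 5 primary shares of ₹1,260,000. Hamish takes one such share (₹1,260,000).
The children's combined portion (₹5,040,000) is divided into 4 shares of ₹1,260,000: Nadia and Zephyr each take ₹1,260,000; Ines's ₹1,260,000 share passes to Ines's issue; Sibyl's ₹1,260,000 share passes to Sibyl's issue.
Ines's share (₹1,260,000) is divided into 2 shares of ₹630,000: Henrik and Gemma each take ₹630,000.
Sibyl's share (₹1,260,000) is divided into 3 shares of ₹420,000: Niko, Romilly, and Jarrah each take ₹420,000.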